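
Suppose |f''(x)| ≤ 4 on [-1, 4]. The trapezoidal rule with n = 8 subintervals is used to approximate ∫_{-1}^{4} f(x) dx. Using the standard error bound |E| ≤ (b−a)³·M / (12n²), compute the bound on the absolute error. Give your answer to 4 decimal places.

|E| ≤ (5)³·4 / (12·8²) = 500/768 = 0.6510.

0.6510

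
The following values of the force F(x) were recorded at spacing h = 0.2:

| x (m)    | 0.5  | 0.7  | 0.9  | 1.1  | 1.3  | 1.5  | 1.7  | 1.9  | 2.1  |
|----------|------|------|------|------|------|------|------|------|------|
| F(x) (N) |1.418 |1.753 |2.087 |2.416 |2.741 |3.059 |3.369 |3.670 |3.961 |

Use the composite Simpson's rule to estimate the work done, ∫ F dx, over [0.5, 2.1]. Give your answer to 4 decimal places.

4.3577

h = 0.2, n = 8.
(h/3)·[y₀ + 4y₁ + 2y₂ + 4y₃ + 2y₄ + 4y₅ + 2y₆ + 4y₇ + y₈] = 0.066667·(65.365) = 4.3577.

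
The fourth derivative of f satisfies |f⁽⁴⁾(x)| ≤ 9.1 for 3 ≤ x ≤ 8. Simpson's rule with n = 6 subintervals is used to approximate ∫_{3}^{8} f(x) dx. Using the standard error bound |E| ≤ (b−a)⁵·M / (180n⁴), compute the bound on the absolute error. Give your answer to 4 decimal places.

|E| ≤ (5)⁵·9.1 / (180·6⁴) = 28437.5/233280 = 0.1219.

0.1219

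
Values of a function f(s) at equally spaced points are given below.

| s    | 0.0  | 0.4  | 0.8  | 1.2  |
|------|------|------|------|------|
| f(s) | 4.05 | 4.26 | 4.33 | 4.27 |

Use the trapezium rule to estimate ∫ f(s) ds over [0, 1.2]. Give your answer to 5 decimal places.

5.10000

h = 0.4, n = 3.
(h/2)·[y₀ + 2y₁ + 2y₂ + y₃] = 0.2·(25.50) = 5.10000.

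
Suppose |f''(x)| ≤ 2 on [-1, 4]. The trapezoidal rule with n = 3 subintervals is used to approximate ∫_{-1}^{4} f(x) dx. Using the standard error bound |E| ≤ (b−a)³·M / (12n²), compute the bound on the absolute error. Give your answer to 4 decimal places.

2.3148

|E| ≤ (5)³·2 / (12·3²) = 250/108 = 2.3148.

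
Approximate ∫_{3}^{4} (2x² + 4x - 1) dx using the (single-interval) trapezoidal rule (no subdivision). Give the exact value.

38

T = (b−a)/2 · [f(3) + f(4)] = 0.5·[29 + 47] = 38.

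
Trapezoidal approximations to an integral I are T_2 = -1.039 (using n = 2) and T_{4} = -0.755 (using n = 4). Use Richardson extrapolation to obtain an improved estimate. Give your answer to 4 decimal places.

R = (4·T_{4} − T_2) / 3 = (4·(-0.755) − (-1.039))/3 = (-1.981)/3 = -0.6603.

-0.6603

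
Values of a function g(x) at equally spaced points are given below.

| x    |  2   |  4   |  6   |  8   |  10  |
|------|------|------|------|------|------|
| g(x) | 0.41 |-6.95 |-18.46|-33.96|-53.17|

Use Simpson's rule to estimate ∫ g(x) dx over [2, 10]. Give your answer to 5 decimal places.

h = 2, n = 4.
(h/3)·[y₀ + 4y₁ + 2y₂ + 4y₃ + y₄] = 0.666667·(-253.32) = -168.88000.

-168.88000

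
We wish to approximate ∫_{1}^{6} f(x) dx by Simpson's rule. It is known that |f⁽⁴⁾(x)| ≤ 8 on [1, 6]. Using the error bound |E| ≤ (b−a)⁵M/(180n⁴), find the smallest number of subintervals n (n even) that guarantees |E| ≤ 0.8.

Need 25000/(180n⁴) ≤ 0.8.
n⁴ ≥ 25000/(180·0.8) = 173.611 ⇒ n ≥ 3.6299, so the smallest even n is 4. (n must be even for Simpson's rule.)

4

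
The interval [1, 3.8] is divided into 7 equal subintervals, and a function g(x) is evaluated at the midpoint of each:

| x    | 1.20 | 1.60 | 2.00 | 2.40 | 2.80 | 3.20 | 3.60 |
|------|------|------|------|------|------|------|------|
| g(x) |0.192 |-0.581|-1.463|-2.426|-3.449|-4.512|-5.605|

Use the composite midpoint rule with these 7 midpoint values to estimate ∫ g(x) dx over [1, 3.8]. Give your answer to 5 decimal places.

-7.13760

h = 0.4, n = 7.
h·[y(m₁) + y(m₂) + y(m₃) + y(m₄) + y(m₅) + y(m₆) + y(m₇)] = 0.4·(-17.844) = -7.13760.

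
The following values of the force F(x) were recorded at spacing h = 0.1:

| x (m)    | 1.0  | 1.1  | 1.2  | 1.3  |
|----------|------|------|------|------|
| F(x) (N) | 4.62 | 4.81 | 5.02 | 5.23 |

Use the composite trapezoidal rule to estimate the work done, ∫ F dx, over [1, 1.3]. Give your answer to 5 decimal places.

h = 0.1, n = 3.
(h/2)·[y₀ + 2y₁ + 2y₂ + y₃] = 0.05·(29.51) = 1.47550.

1.47550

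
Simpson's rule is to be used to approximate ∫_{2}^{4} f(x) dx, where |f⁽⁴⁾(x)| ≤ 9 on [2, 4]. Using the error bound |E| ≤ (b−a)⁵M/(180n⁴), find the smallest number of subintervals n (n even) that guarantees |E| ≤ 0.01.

Need 288/(180n⁴) ≤ 0.01.
n⁴ ≥ 288/(180·0.01) = 160 ⇒ n ≥ 3.5566, so the smallest even n is 4. (n must be even for Simpson's rule.)

4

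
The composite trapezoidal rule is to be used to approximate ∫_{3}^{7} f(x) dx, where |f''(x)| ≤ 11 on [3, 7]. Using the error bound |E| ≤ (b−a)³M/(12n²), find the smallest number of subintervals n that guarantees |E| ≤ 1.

8

Need 704/(12n²) ≤ 1.
n² ≥ 704/(12·1) = 58.6667 ⇒ n ≥ 7.6594, so the smallest n is 8.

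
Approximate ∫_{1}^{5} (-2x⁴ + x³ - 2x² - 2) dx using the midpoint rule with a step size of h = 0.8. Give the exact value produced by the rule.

h = (5 − 1)/5 = 0.8.
Midpoints m₁,…,m₅ = 1.4, 2.2, 3, 3.8, 4.6.
f(m₁)=-10.8592, f(m₂)=-47.8832, f(m₃)=-155, f(m₄)=-393.0352, f(m₅)=-842.4752.
h·[f(m₁) + f(m₂) + f(m₃) + f(m₄) + f(m₅)] = 0.8·(-1449.2528) = -1159.40224.

-1159.40224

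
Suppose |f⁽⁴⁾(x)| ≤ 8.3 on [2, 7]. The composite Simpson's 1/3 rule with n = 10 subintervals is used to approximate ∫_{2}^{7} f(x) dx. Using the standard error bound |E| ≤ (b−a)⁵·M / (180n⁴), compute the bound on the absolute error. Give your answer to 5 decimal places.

|E| ≤ (5)⁵·8.3 / (180·10⁴) = 25937.5/1800000 = 0.01441.

0.01441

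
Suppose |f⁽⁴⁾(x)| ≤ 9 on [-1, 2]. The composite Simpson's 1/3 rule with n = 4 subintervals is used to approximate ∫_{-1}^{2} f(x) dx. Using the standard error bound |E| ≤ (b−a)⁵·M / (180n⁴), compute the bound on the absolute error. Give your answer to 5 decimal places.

|E| ≤ (3)⁵·9 / (180·4⁴) = 2187/46080 = 0.04746.

0.04746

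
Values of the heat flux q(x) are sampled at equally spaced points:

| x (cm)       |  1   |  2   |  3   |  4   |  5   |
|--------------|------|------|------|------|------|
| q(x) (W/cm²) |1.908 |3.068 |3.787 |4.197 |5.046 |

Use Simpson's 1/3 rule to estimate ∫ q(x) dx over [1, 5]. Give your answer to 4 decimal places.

14.5293

h = 1, n = 4.
(h/3)·[y₀ + 4y₁ + 2y₂ + 4y₃ + y₄] = 0.333333·(43.588) = 14.5293.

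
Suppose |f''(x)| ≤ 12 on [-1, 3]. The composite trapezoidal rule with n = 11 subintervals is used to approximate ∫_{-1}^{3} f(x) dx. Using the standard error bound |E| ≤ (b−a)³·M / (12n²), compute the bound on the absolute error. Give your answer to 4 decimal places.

|E| ≤ (4)³·12 / (12·11²) = 768/1452 = 0.5289.

0.5289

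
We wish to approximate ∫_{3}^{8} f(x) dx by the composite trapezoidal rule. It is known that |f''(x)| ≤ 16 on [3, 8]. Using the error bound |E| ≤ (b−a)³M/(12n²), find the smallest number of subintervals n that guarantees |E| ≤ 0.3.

Need 2000/(12n²) ≤ 0.3.
n² ≥ 2000/(12·0.3) = 555.556 ⇒ n ≥ 23.5702, so the smallest n is 24.

24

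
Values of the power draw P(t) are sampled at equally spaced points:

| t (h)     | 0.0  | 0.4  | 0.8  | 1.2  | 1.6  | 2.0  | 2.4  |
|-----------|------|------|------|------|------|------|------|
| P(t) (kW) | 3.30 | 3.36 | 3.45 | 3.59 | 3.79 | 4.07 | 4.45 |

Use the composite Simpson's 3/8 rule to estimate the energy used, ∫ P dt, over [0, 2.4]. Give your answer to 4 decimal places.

h = 0.4, n = 6.
(3h/8)·[y₀ + 3y₁ + 3y₂ + 2y₃ + 3y₄ + 3y₅ + y₆] = 0.15·(58.94) = 8.8410.

8.8410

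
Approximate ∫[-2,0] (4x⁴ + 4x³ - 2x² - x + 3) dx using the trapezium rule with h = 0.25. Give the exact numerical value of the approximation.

h = (0 − (-2))/8 = 0.25.
Nodes x₀,…,x₈ = -2, -1.75, -1.5, -1.25, -1, -0.75, -0.5, -0.25, 0.
f(x) = 4x⁴ + 4x³ - 2x² - x + 3: f₀=29, f₁=14.703125, f₂=6.75, f₃=3.078125, f₄=2, f₅=2.203125, f₆=2.75, f₇=3.078125, f₈=3.
(h/2)·[f₀ + 2f₁ + 2f₂ + 2f₃ + 2f₄ + 2f₅ + 2f₆ + 2f₇ + f₈] = 0.125·(101.125) = 12.640625.

12.640625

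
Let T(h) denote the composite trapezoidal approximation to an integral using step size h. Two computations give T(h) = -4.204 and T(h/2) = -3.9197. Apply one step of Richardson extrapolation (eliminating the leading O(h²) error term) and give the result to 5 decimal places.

-3.82493

R = (4·T(h/2) − T(h)) / 3 = (4·(-3.9197) − (-4.204))/3 = (-11.4748)/3 = -3.82493.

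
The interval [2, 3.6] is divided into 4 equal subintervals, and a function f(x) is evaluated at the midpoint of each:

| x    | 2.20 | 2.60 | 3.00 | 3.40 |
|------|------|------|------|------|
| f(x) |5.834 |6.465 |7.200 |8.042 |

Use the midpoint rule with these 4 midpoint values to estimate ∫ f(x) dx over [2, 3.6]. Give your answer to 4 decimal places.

h = 0.4, n = 4.
h·[y(m₁) + y(m₂) + y(m₃) + y(m₄)] = 0.4·(27.541) = 11.0164.

11.0164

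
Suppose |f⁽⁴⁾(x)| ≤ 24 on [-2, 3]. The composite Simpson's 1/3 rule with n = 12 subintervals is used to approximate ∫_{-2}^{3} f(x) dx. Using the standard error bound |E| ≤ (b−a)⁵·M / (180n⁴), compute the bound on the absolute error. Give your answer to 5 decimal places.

0.02009

|E| ≤ (5)⁵·24 / (180·12⁴) = 75000/3732480 = 0.02009.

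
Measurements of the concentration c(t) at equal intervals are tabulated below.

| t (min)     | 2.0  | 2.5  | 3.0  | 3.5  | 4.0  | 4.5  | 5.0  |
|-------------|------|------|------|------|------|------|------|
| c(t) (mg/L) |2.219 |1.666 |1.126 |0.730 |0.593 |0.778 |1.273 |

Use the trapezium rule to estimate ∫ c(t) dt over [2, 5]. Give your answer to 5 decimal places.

3.31950

h = 0.5, n = 6.
(h/2)·[y₀ + 2y₁ + 2y₂ + 2y₃ + 2y₄ + 2y₅ + y₆] = 0.25·(13.278) = 3.31950.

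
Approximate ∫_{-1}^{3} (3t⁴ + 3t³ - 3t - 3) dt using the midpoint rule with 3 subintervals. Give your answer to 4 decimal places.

h = (3 − (-1))/3 = 1.333333.
Midpoints m₁,…,m₃ = -0.333333, 1, 2.333333.
f(m₁)=-2.074074, f(m₂)=0, f(m₃)=117.037037.
h·[f(m₁) + f(m₂) + f(m₃)] = 1.333333·(114.962963) = 153.2840.

153.2840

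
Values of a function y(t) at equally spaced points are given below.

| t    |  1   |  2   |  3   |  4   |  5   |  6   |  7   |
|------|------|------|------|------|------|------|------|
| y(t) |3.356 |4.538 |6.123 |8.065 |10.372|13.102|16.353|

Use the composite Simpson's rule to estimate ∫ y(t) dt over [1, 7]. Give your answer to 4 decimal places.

51.8397

h = 1, n = 6.
(h/3)·[y₀ + 4y₁ + 2y₂ + 4y₃ + 2y₄ + 4y₅ + y₆] = 0.333333·(155.519) = 51.8397.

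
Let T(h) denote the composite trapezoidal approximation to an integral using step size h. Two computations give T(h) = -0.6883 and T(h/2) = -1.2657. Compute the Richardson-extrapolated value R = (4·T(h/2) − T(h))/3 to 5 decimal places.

-1.45817

R = (4·T(h/2) − T(h)) / 3 = (4·(-1.2657) − (-0.6883))/3 = (-4.3745)/3 = -1.45817.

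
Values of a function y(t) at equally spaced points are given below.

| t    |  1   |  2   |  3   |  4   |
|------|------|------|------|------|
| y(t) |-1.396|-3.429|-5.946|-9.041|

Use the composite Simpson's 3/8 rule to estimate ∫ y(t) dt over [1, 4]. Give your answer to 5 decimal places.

h = 1, n = 3.
(3h/8)·[y₀ + 3y₁ + 3y₂ + y₃] = 0.375·(-38.562) = -14.46075.

-14.46075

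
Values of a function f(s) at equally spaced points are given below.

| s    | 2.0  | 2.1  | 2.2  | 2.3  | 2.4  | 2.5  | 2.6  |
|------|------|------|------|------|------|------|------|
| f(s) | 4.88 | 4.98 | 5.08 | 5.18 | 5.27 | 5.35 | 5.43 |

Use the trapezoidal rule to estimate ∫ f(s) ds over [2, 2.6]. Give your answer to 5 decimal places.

h = 0.1, n = 6.
(h/2)·[y₀ + 2y₁ + 2y₂ + 2y₃ + 2y₄ + 2y₅ + y₆] = 0.05·(62.03) = 3.10150.

3.10150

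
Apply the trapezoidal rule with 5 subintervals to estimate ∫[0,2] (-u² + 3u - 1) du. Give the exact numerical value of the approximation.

h = (2 − 0)/5 = 0.4.
Nodes u₀,…,u₅ = 0, 0.4, 0.8, 1.2, 1.6, 2.
f(u) = -u² + 3u - 1: f₀=-1, f₁=0.04, f₂=0.76, f₃=1.16, f₄=1.24, f₅=1.
(h/2)·[f₀ + 2f₁ + 2f₂ + 2f₃ + 2f₄ + f₅] = 0.2·(6.4) = 1.28.

1.28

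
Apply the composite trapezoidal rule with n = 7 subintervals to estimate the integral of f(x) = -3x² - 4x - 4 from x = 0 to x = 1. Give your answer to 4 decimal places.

-7.0102

h = (1 − 0)/7 = 0.142857.
Nodes x₀,…,x₇ = 0, 0.142857, 0.285714, 0.428571, 0.571429, 0.714286, 0.857143, 1.
f(x) = -3x² - 4x - 4: f₀=-4, f₁=-4.632653, f₂=-5.387755, f₃=-6.265306, f₄=-7.265306, f₅=-8.387755, f₆=-9.632653, f₇=-11.
(h/2)·[f₀ + 2f₁ + 2f₂ + 2f₃ + 2f₄ + 2f₅ + 2f₆ + f₇] = 0.071429·(-98.142857) = -7.0102.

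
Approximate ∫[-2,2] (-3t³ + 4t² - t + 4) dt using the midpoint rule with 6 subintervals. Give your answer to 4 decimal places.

h = (2 − (-2))/6 = 0.666667.
Midpoints m₁,…,m₆ = -1.666667, -1, -0.333333, 0.333333, 1, 1.666667.
f(m₁)=30.666667, f(m₂)=12, f(m₃)=4.888889, f(m₄)=4, f(m₅)=4, f(m₆)=-0.444444.
h·[f(m₁) + f(m₂) + f(m₃) + f(m₄) + f(m₅) + f(m₆)] = 0.666667·(55.111111) = 36.7407.

36.7407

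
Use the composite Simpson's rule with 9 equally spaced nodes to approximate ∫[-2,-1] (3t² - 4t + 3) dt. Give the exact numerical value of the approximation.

h = (-1 − (-2))/8 = 0.125.
Nodes t₀,…,t₈ = -2, -1.875, -1.75, -1.625, -1.5, -1.375, -1.25, -1.125, -1.
f(t) = 3t² - 4t + 3: f₀=23, f₁=21.046875, f₂=19.1875, f₃=17.421875, f₄=15.75, f₅=14.171875, f₆=12.6875, f₇=11.296875, f₈=10.
(h/3)·[f₀ + 4f₁ + 2f₂ + 4f₃ + 2f₄ + 4f₅ + 2f₆ + 4f₇ + f₈] = 0.041667·(384) = 16.

16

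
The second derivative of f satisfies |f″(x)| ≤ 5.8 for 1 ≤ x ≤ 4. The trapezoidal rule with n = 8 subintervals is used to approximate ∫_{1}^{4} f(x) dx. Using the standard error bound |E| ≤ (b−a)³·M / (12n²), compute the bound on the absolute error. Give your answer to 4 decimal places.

0.2039

|E| ≤ (3)³·5.8 / (12·8²) = 156.6/768 = 0.2039.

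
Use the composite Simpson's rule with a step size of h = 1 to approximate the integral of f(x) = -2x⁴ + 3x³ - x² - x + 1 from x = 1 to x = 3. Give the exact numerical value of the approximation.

h = (3 − 1)/2 = 1.
Nodes x₀,…,x₂ = 1, 2, 3.
f(x) = -2x⁴ + 3x³ - x² - x + 1: f₀=0, f₁=-13, f₂=-92.
(h/3)·[f₀ + 4f₁ + f₂] = 0.333333·(-144) = -48.

-48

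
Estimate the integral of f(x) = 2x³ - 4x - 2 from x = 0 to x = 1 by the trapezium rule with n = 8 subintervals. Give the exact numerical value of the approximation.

h = (1 − 0)/8 = 0.125.
Nodes x₀,…,x₈ = 0, 0.125, 0.25, 0.375, 0.5, 0.625, 0.75, 0.875, 1.
f(x) = 2x³ - 4x - 2: f₀=-2, f₁=-2.49609375, f₂=-2.96875, f₃=-3.39453125, f₄=-3.75, f₅=-4.01171875, f₆=-4.15625, f₇=-4.16015625, f₈=-4.
(h/2)·[f₀ + 2f₁ + 2f₂ + 2f₃ + 2f₄ + 2f₅ + 2f₆ + 2f₇ + f₈] = 0.0625·(-55.875) = -3.4921875.

-3.4921875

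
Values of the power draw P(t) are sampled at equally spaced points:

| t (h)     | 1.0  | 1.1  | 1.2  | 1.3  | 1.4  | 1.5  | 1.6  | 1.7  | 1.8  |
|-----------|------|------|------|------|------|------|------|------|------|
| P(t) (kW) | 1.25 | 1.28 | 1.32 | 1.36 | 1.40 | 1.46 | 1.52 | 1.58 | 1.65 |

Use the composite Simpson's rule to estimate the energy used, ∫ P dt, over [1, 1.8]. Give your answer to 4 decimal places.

1.1367

h = 0.1, n = 8.
(h/3)·[y₀ + 4y₁ + 2y₂ + 4y₃ + 2y₄ + 4y₅ + 2y₆ + 4y₇ + y₈] = 0.033333·(34.10) = 1.1367.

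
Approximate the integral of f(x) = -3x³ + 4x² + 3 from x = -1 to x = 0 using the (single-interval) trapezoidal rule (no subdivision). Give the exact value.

T = (b−a)/2 · [f(-1) + f(0)] = 0.5·[10 + 3] = 6.5.

6.5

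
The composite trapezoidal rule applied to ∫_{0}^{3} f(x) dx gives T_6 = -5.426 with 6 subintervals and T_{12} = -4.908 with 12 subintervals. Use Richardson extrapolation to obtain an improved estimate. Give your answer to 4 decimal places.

R = (4·T_{12} − T_6) / 3 = (4·(-4.908) − (-5.426))/3 = (-14.206)/3 = -4.7353.

-4.7353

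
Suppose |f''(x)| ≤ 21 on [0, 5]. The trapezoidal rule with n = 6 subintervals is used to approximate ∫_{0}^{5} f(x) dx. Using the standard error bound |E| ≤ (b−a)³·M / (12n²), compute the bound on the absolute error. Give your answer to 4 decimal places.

|E| ≤ (5)³·21 / (12·6²) = 2625/432 = 6.0764.

6.0764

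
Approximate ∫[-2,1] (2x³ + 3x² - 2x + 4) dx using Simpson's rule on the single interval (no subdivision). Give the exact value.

S = (b−a)/6 · [f(-2) + 4f(-0.5) + f(1)] = 0.5·[4 + 4·5.5 + 7] = 16.5.

16.5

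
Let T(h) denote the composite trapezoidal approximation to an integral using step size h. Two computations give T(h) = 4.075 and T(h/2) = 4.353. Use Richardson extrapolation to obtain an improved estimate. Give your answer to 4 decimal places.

R = (4·T(h/2) − T(h)) / 3 = (4·4.353 − 4.075)/3 = (13.337)/3 = 4.4457.

4.4457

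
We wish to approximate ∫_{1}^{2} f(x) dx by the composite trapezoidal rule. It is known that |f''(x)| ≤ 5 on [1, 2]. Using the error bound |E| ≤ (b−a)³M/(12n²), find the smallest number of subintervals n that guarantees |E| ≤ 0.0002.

46

Need 5/(12n²) ≤ 0.0002.
n² ≥ 5/(12·0.0002) = 2083.33 ⇒ n ≥ 45.6435, so the smallest n is 46.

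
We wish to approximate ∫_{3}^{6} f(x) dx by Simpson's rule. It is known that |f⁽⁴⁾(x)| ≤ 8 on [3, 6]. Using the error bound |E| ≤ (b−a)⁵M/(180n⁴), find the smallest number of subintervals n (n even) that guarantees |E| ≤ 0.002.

Need 1944/(180n⁴) ≤ 0.002.
n⁴ ≥ 1944/(180·0.002) = 5400 ⇒ n ≥ 8.5723, so the smallest even n is 10. (n must be even for Simpson's rule.)

10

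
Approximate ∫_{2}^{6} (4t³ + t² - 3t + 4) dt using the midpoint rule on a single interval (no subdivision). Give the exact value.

1056

M = (b−a)·f(4) = 4·(264) = 1056.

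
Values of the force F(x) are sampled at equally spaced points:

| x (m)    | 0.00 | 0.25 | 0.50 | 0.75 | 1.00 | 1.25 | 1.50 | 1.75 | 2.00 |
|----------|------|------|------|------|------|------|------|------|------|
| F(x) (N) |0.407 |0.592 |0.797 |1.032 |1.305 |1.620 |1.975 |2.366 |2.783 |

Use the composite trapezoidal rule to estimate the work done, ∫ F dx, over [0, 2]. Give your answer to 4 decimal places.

h = 0.25, n = 8.
(h/2)·[y₀ + 2y₁ + 2y₂ + 2y₃ + 2y₄ + 2y₅ + 2y₆ + 2y₇ + y₈] = 0.125·(22.564) = 2.8205.

2.8205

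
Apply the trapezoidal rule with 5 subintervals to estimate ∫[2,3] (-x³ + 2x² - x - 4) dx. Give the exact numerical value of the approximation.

-10.12

h = (3 − 2)/5 = 0.2.
Nodes x₀,…,x₅ = 2, 2.2, 2.4, 2.6, 2.8, 3.
f(x) = -x³ + 2x² - x - 4: f₀=-6, f₁=-7.168, f₂=-8.704, f₃=-10.656, f₄=-13.072, f₅=-16.
(h/2)·[f₀ + 2f₁ + 2f₂ + 2f₃ + 2f₄ + f₅] = 0.1·(-101.2) = -10.12.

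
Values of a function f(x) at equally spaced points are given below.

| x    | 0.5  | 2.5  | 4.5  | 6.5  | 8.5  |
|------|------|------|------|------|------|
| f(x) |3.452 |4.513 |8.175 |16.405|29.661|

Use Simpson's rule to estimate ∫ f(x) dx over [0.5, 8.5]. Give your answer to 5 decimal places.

88.75667

h = 2, n = 4.
(h/3)·[y₀ + 4y₁ + 2y₂ + 4y₃ + y₄] = 0.666667·(133.135) = 88.75667.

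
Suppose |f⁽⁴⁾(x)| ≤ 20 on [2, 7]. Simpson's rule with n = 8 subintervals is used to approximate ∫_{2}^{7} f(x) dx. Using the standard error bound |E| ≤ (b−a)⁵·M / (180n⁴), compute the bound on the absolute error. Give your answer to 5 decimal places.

0.08477

|E| ≤ (5)⁵·20 / (180·8⁴) = 62500/737280 = 0.08477.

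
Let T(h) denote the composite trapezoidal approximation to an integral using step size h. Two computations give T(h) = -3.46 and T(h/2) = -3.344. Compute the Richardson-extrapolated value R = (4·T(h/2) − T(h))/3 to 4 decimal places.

R = (4·T(h/2) − T(h)) / 3 = (4·(-3.344) − (-3.46))/3 = (-9.916)/3 = -3.3053.

-3.3053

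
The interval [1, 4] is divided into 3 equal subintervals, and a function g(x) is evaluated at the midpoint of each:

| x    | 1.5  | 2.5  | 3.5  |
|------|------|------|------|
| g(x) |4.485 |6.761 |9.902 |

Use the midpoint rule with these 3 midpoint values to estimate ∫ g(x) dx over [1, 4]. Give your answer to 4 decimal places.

h = 1, n = 3.
h·[y(m₁) + y(m₂) + y(m₃)] = 1·(21.148) = 21.1480.

21.1480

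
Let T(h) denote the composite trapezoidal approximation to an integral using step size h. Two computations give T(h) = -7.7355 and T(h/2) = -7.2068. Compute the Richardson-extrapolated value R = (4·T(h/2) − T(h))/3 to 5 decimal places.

-7.03057

R = (4·T(h/2) − T(h)) / 3 = (4·(-7.2068) − (-7.7355))/3 = (-21.0917)/3 = -7.03057.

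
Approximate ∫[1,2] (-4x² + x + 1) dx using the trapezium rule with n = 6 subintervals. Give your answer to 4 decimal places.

-6.8519

h = (2 − 1)/6 = 0.166667.
Nodes x₀,…,x₆ = 1, 1.166667, 1.333333, 1.5, 1.666667, 1.833333, 2.
f(x) = -4x² + x + 1: f₀=-2, f₁=-3.277778, f₂=-4.777778, f₃=-6.5, f₄=-8.444444, f₅=-10.611111, f₆=-13.
(h/2)·[f₀ + 2f₁ + 2f₂ + 2f₃ + 2f₄ + 2f₅ + f₆] = 0.083333·(-82.222222) = -6.8519.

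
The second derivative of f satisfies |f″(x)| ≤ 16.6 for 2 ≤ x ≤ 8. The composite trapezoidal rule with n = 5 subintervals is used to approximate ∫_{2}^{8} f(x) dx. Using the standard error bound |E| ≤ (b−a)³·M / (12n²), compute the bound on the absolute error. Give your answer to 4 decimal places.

|E| ≤ (6)³·16.6 / (12·5²) = 3585.6/300 = 11.9520.

11.9520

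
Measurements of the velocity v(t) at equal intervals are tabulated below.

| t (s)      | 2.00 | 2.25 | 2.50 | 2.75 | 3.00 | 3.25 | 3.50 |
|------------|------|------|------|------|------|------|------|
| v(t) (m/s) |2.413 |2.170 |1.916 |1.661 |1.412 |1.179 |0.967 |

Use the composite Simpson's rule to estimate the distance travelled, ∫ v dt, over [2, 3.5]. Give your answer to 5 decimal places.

h = 0.25, n = 6.
(h/3)·[y₀ + 4y₁ + 2y₂ + 4y₃ + 2y₄ + 4y₅ + y₆] = 0.083333·(30.076) = 2.50633.

2.50633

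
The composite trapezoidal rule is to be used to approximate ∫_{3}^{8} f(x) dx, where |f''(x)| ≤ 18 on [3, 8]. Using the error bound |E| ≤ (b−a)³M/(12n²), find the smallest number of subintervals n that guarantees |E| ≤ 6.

6

Need 2250/(12n²) ≤ 6.
n² ≥ 2250/(12·6) = 31.25 ⇒ n ≥ 5.5902, so the smallest n is 6.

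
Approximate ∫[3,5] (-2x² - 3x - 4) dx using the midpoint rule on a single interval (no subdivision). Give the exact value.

M = (b−a)·f(4) = 2·(-48) = -96.

-96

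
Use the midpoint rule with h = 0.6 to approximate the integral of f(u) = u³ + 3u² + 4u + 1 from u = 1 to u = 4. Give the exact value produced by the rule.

158.805

h = (4 − 1)/5 = 0.6.
Midpoints m₁,…,m₅ = 1.3, 1.9, 2.5, 3.1, 3.7.
f(m₁)=13.467, f(m₂)=26.289, f(m₃)=45.375, f(m₄)=72.021, f(m₅)=107.523.
h·[f(m₁) + f(m₂) + f(m₃) + f(m₄) + f(m₅)] = 0.6·(264.675) = 158.805.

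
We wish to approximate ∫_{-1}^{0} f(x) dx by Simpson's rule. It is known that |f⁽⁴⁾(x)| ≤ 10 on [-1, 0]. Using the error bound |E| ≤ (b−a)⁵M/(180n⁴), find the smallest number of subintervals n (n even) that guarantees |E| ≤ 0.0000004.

20

Need 10/(180n⁴) ≤ 0.0000004.
n⁴ ≥ 10/(180·0.0000004) = 138889 ⇒ n ≥ 19.3049, so the smallest even n is 20. (n must be even for Simpson's rule.)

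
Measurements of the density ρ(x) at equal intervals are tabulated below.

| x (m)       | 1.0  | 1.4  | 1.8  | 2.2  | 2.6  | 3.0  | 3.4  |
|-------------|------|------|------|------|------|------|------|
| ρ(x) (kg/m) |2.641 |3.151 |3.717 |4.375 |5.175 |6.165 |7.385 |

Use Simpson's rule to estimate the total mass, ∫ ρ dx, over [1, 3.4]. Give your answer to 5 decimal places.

11.00987

h = 0.4, n = 6.
(h/3)·[y₀ + 4y₁ + 2y₂ + 4y₃ + 2y₄ + 4y₅ + y₆] = 0.133333·(82.574) = 11.00987.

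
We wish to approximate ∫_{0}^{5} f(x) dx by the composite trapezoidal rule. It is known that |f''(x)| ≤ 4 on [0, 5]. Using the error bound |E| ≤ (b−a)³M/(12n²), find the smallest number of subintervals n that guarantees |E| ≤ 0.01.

65

Need 500/(12n²) ≤ 0.01.
n² ≥ 500/(12·0.01) = 4166.67 ⇒ n ≥ 64.5497, so the smallest n is 65.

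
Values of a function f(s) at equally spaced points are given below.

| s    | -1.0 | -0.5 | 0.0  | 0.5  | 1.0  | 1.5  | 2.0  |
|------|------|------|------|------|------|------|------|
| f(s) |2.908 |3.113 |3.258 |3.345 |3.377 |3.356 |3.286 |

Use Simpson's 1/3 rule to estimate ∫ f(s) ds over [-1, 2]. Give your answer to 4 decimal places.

9.7867

h = 0.5, n = 6.
(h/3)·[y₀ + 4y₁ + 2y₂ + 4y₃ + 2y₄ + 4y₅ + y₆] = 0.166667·(58.720) = 9.7867.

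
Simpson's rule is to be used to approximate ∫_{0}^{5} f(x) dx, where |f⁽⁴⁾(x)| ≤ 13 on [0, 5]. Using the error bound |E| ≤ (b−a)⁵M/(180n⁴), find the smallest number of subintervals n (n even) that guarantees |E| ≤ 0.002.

20

Need 40625/(180n⁴) ≤ 0.002.
n⁴ ≥ 40625/(180·0.002) = 112847 ⇒ n ≥ 18.3283, so the smallest even n is 20. (n must be even for Simpson's rule.)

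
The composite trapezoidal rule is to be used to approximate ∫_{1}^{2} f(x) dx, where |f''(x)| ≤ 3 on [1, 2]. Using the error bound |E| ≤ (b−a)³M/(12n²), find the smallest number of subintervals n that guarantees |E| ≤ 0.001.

16

Need 3/(12n²) ≤ 0.001.
n² ≥ 3/(12·0.001) = 250 ⇒ n ≥ 15.8114, so the smallest n is 16.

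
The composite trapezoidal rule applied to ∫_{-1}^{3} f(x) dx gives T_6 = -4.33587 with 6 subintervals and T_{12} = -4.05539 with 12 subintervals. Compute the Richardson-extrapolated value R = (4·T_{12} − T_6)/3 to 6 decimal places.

-3.961897

R = (4·T_{12} − T_6) / 3 = (4·(-4.05539) − (-4.33587))/3 = (-11.88569)/3 = -3.961897.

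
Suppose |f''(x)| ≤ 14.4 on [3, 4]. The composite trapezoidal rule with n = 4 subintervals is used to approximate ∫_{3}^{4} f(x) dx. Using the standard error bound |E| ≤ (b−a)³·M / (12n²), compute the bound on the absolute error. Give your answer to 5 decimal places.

0.07500

|E| ≤ (1)³·14.4 / (12·4²) = 14.4/192 = 0.07500.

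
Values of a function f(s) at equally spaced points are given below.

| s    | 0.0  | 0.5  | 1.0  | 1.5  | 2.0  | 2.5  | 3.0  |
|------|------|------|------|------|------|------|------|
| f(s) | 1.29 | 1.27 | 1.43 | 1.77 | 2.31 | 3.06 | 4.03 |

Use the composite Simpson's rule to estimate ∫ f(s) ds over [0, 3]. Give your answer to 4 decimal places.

h = 0.5, n = 6.
(h/3)·[y₀ + 4y₁ + 2y₂ + 4y₃ + 2y₄ + 4y₅ + y₆] = 0.166667·(37.20) = 6.2000.

6.2000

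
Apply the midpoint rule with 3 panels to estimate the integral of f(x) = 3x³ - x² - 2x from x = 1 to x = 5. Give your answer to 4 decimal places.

h = (5 − 1)/3 = 1.333333.
Midpoints m₁,…,m₃ = 1.666667, 3, 4.333333.
f(m₁)=7.777778, f(m₂)=66, f(m₃)=216.666667.
h·[f(m₁) + f(m₂) + f(m₃)] = 1.333333·(290.444444) = 387.2593.

387.2593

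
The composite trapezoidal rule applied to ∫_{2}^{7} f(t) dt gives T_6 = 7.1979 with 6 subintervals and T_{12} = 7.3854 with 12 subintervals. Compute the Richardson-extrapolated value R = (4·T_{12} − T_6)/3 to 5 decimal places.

7.44790

R = (4·T_{12} − T_6) / 3 = (4·7.3854 − 7.1979)/3 = (22.3437)/3 = 7.44790.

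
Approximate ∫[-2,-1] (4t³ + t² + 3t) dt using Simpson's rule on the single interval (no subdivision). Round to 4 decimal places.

-17.1667

S = (b−a)/6 · [f(-2) + 4f(-1.5) + f(-1)] = 0.166667·[(-34) + 4·(-15.75) + (-6)] = -17.1667.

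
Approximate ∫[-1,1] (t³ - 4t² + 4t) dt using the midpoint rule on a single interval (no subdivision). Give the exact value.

M = (b−a)·f(0) = 2·(0) = 0.

0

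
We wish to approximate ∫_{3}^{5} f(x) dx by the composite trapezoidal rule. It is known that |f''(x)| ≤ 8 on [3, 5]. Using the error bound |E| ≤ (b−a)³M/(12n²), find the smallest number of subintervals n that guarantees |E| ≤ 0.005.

Need 64/(12n²) ≤ 0.005.
n² ≥ 64/(12·0.005) = 1066.67 ⇒ n ≥ 32.6599, so the smallest n is 33.

33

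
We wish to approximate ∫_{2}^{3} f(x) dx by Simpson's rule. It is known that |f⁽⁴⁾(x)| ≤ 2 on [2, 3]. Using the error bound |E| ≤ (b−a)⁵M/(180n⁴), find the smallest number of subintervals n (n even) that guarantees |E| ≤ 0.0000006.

Need 2/(180n⁴) ≤ 0.0000006.
n⁴ ≥ 2/(180·0.0000006) = 18518.5 ⇒ n ≥ 11.6655, so the smallest even n is 12. (n must be even for Simpson's rule.)

12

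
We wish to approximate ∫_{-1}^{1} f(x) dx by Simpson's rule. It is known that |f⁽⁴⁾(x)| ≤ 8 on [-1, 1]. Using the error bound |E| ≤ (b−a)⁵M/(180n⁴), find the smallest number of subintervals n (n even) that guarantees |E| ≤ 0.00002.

18

Need 256/(180n⁴) ≤ 0.00002.
n⁴ ≥ 256/(180·0.00002) = 71111.1 ⇒ n ≥ 16.3299, so the smallest even n is 18. (n must be even for Simpson's rule.)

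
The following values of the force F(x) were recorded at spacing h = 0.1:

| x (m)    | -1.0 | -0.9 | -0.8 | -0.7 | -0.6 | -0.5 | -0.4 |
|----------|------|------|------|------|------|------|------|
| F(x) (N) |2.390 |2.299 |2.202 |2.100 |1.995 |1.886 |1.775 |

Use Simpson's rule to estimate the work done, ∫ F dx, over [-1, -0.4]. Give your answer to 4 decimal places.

h = 0.1, n = 6.
(h/3)·[y₀ + 4y₁ + 2y₂ + 4y₃ + 2y₄ + 4y₅ + y₆] = 0.033333·(37.699) = 1.2566.

1.2566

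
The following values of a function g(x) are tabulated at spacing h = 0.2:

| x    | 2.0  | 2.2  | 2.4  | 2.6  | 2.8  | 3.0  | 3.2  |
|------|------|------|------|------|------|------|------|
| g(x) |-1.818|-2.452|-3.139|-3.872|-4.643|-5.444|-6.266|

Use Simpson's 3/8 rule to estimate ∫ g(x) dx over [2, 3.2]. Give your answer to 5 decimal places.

-4.71465

h = 0.2, n = 6.
(3h/8)·[y₀ + 3y₁ + 3y₂ + 2y₃ + 3y₄ + 3y₅ + y₆] = 0.075·(-62.862) = -4.71465.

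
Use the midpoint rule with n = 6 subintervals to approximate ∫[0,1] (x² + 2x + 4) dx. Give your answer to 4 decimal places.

h = (1 − 0)/6 = 0.166667.
Midpoints m₁,…,m₆ = 0.083333, 0.25, 0.416667, 0.583333, 0.75, 0.916667.
f(m₁)=4.173611, f(m₂)=4.5625, f(m₃)=5.006944, f(m₄)=5.506944, f(m₅)=6.0625, f(m₆)=6.673611.
h·[f(m₁) + f(m₂) + f(m₃) + f(m₄) + f(m₅) + f(m₆)] = 0.166667·(31.986111) = 5.3310.

5.3310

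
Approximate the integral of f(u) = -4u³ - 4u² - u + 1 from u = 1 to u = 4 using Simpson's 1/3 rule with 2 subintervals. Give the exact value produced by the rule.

h = (4 − 1)/2 = 1.5.
Nodes u₀,…,u₂ = 1, 2.5, 4.
f(u) = -4u³ - 4u² - u + 1: f₀=-8, f₁=-89, f₂=-323.
(h/3)·[f₀ + 4f₁ + f₂] = 0.5·(-687) = -343.5.

-343.5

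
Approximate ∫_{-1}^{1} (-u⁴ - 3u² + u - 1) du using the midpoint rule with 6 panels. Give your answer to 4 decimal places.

h = (1 − (-1))/6 = 0.333333.
Midpoints m₁,…,m₆ = -0.833333, -0.5, -0.166667, 0.166667, 0.5, 0.833333.
f(m₁)=-4.398920, f(m₂)=-2.3125, f(m₃)=-1.250772, f(m₄)=-0.917438, f(m₅)=-1.3125, f(m₆)=-2.732253.
h·[f(m₁) + f(m₂) + f(m₃) + f(m₄) + f(m₅) + f(m₆)] = 0.333333·(-12.924383) = -4.3081.

-4.3081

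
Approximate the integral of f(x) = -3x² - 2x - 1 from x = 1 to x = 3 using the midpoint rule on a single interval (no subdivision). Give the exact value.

-34

M = (b−a)·f(2) = 2·(-17) = -34.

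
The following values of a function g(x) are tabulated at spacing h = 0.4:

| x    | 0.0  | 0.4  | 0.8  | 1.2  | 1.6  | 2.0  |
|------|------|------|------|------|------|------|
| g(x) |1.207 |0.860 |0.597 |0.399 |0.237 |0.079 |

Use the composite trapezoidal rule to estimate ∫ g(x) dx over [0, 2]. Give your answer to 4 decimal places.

1.0944

h = 0.4, n = 5.
(h/2)·[y₀ + 2y₁ + 2y₂ + 2y₃ + 2y₄ + y₅] = 0.2·(5.472) = 1.0944.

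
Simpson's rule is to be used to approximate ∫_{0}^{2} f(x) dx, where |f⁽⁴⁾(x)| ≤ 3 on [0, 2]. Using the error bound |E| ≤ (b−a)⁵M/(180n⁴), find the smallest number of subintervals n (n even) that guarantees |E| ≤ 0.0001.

Need 96/(180n⁴) ≤ 0.0001.
n⁴ ≥ 96/(180·0.0001) = 5333.33 ⇒ n ≥ 8.5457, so the smallest even n is 10. (n must be even for Simpson's rule.)

10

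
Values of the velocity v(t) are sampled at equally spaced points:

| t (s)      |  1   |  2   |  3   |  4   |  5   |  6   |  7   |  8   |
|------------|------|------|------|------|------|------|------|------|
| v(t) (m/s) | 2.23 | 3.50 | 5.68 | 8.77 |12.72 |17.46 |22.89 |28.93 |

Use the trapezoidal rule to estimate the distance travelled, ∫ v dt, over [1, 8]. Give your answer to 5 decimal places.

h = 1, n = 7.
(h/2)·[y₀ + 2y₁ + 2y₂ + 2y₃ + 2y₄ + 2y₅ + 2y₆ + y₇] = 0.5·(173.20) = 86.60000.

86.60000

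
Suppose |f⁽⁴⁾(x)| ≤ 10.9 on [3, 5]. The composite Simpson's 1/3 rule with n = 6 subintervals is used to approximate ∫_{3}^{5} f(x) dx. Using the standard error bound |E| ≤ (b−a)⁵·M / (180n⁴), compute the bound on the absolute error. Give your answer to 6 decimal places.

|E| ≤ (2)⁵·10.9 / (180·6⁴) = 348.8/233280 = 0.001495.

0.001495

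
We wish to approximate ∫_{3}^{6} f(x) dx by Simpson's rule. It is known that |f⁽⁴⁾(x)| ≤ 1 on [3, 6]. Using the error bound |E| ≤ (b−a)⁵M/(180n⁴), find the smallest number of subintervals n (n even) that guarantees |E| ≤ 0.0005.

8

Need 243/(180n⁴) ≤ 0.0005.
n⁴ ≥ 243/(180·0.0005) = 2700 ⇒ n ≥ 7.2084, so the smallest even n is 8. (n must be even for Simpson's rule.)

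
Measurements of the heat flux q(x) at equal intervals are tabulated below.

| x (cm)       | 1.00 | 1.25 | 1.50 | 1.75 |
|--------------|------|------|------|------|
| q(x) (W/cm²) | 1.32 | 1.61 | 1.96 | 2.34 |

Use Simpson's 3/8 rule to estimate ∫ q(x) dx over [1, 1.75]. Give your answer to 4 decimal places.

h = 0.25, n = 3.
(3h/8)·[y₀ + 3y₁ + 3y₂ + y₃] = 0.09375·(14.37) = 1.3472.

1.3472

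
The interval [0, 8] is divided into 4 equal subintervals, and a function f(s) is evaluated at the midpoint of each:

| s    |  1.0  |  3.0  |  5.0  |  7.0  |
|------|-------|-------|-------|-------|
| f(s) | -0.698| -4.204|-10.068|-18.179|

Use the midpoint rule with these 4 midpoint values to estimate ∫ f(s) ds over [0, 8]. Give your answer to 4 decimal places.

h = 2, n = 4.
h·[y(m₁) + y(m₂) + y(m₃) + y(m₄)] = 2·(-33.149) = -66.2980.

-66.2980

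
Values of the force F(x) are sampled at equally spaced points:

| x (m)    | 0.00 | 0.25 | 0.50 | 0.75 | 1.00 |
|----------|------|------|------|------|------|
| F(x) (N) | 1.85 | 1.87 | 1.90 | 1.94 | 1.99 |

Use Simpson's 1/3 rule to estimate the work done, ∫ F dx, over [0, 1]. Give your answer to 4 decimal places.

h = 0.25, n = 4.
(h/3)·[y₀ + 4y₁ + 2y₂ + 4y₃ + y₄] = 0.083333·(22.88) = 1.9067.

1.9067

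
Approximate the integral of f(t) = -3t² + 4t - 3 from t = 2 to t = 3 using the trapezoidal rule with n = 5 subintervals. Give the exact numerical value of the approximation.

-12.02

h = (3 − 2)/5 = 0.2.
Nodes t₀,…,t₅ = 2, 2.2, 2.4, 2.6, 2.8, 3.
f(t) = -3t² + 4t - 3: f₀=-7, f₁=-8.72, f₂=-10.68, f₃=-12.88, f₄=-15.32, f₅=-18.
(h/2)·[f₀ + 2f₁ + 2f₂ + 2f₃ + 2f₄ + f₅] = 0.1·(-120.2) = -12.02.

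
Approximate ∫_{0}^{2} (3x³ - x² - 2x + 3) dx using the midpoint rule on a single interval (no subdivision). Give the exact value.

M = (b−a)·f(1) = 2·(3) = 6.

6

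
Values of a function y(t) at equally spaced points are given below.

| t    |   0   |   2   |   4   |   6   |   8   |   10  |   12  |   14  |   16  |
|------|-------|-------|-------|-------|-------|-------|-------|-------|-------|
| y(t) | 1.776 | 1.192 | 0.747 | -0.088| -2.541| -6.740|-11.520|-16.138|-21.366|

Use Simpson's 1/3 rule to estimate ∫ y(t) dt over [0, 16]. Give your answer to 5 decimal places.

-88.87600

h = 2, n = 8.
(h/3)·[y₀ + 4y₁ + 2y₂ + 4y₃ + 2y₄ + 4y₅ + 2y₆ + 4y₇ + y₈] = 0.666667·(-133.314) = -88.87600.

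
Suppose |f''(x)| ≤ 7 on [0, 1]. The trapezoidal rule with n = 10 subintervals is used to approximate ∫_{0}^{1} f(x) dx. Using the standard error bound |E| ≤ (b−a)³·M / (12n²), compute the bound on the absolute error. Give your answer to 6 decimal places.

0.005833

|E| ≤ (1)³·7 / (12·10²) = 7/1200 = 0.005833.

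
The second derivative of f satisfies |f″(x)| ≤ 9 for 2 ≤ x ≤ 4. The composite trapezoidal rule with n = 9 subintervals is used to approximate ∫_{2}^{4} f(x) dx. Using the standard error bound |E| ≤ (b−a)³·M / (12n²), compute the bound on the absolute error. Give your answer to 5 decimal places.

|E| ≤ (2)³·9 / (12·9²) = 72/972 = 0.07407.

0.07407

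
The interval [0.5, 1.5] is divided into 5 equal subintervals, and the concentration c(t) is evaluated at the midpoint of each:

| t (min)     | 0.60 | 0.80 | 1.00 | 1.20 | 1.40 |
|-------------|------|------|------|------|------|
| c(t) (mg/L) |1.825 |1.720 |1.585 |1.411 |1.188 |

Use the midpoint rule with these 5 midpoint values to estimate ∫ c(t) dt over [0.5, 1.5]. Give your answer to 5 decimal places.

h = 0.2, n = 5.
h·[y(m₁) + y(m₂) + y(m₃) + y(m₄) + y(m₅)] = 0.2·(7.729) = 1.54580.

1.54580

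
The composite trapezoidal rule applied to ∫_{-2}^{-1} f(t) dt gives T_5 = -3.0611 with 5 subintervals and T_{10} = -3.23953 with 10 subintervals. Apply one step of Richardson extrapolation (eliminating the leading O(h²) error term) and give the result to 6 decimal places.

-3.299007

R = (4·T_{10} − T_5) / 3 = (4·(-3.23953) − (-3.0611))/3 = (-9.89702)/3 = -3.299007.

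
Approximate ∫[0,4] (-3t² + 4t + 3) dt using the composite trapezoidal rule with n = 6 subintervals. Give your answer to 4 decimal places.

-20.8889

h = (4 − 0)/6 = 0.666667.
Nodes t₀,…,t₆ = 0, 0.666667, 1.333333, 2, 2.666667, 3.333333, 4.
f(t) = -3t² + 4t + 3: f₀=3, f₁=4.333333, f₂=3, f₃=-1, f₄=-7.666667, f₅=-17, f₆=-29.
(h/2)·[f₀ + 2f₁ + 2f₂ + 2f₃ + 2f₄ + 2f₅ + f₆] = 0.333333·(-62.666667) = -20.8889.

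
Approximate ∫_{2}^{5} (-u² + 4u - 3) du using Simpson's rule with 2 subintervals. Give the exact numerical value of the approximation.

-6

h = (5 − 2)/2 = 1.5.
Nodes u₀,…,u₂ = 2, 3.5, 5.
f(u) = -u² + 4u - 3: f₀=1, f₁=-1.25, f₂=-8.
(h/3)·[f₀ + 4f₁ + f₂] = 0.5·(-12) = -6.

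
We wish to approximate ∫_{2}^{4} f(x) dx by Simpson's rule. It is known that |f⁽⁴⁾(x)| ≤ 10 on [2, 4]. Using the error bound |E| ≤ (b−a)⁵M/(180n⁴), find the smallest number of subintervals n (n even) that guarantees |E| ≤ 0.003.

Need 320/(180n⁴) ≤ 0.003.
n⁴ ≥ 320/(180·0.003) = 592.593 ⇒ n ≥ 4.9339, so the smallest even n is 6. (n must be even for Simpson's rule.)

6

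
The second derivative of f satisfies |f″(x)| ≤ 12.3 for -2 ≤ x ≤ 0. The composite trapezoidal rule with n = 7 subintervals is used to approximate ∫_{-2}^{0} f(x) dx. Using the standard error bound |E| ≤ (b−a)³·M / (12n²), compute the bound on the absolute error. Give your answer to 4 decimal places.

0.1673

|E| ≤ (2)³·12.3 / (12·7²) = 98.4/588 = 0.1673.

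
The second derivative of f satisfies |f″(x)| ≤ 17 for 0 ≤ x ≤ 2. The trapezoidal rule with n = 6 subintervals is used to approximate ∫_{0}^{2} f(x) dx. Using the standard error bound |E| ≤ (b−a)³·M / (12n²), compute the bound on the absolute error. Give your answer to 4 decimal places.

|E| ≤ (2)³·17 / (12·6²) = 136/432 = 0.3148.

0.3148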